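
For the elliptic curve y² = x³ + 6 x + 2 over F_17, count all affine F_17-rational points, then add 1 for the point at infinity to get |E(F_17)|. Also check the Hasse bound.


Affine points = {(0, 6), (0, 11), (1, 3), (1, 14), (3, 8), (3, 9), (5, 2), (5, 15), (6, 4), (6, 13), (7, 8), (7, 9), (8, 1), (8, 16), (10, 5), (10, 12), (12, 0), (13, 4), (13, 13), (14, 5), (14, 12), (15, 4), (15, 13)}; affine count = 23; |E(F_17)| = 24.

Discriminant check: Δ ∝ 4a³ + 27b² = 4·6³ + 27·2² = 4·216 + 27·4 ≡ 3 (mod 17). Nonzero ⇒ E is nonsingular.
For each x ∈ F_17, compute rhs = x³ + 6·x + 2 mod 17, then count y ∈ F_17 with y² ≡ rhs.
  x = 0: rhs = 2, matching y values: 6, 11 (2 points).
  x = 1: rhs = 9, matching y values: 3, 14 (2 points).
  x = 2: rhs = 5, matching y values: none (0 points).
  x = 3: rhs = 13, matching y values: 8, 9 (2 points).
  x = 4: rhs = 5, matching y values: none (0 points).
  x = 5: rhs = 4, matching y values: 2, 15 (2 points).
  x = 6: rhs = 16, matching y values: 4, 13 (2 points).
  x = 7: rhs = 13, matching y values: 8, 9 (2 points).
  x = 8: rhs = 1, matching y values: 1, 16 (2 points).
  x = 9: rhs = 3, matching y values: none (0 points).
  x = 10: rhs = 8, matching y values: 5, 12 (2 points).
  x = 11: rhs = 5, matching y values: none (0 points).
  x = 12: rhs = 0, matching y values: 0 (1 points).
  x = 13: rhs = 16, matching y values: 4, 13 (2 points).
  x = 14: rhs = 8, matching y values: 5, 12 (2 points).
  x = 15: rhs = 16, matching y values: 4, 13 (2 points).
  x = 16: rhs = 12, matching y values: none (0 points).
Total affine count: 23.
Full point count |E(F_17)| = 23 + 1 = 24.
Hasse bound: |24 − (17+1)| = |6| = 6 ≤ 2√17 ≈ 8.2462 ✓.


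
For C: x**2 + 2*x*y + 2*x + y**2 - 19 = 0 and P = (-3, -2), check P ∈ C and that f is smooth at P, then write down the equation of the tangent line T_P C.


Tangent line at P: -8*x - 10*y - 44 = 0.

Step 1: f(-3, -2) = 0, so P lies on C.
Step 2: partial derivatives
  f_x(x, y) = 2*x + 2*y + 2, f_y(x, y) = 2*x + 2*y.
  f_x(P) = -8, f_y(P) = -10 (gradient nonzero, so P is smooth).
Step 3: tangent line at P: -8·(x − -3) + -10·(y − -2) = 0.
Expanding: -8*x - 10*y - 44 = 0.


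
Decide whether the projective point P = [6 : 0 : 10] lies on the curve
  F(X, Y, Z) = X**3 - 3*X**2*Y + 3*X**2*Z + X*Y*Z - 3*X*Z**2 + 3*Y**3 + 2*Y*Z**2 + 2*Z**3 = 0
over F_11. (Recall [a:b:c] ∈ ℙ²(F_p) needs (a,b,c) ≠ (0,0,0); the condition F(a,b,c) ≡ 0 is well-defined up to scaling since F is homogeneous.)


F(6,0,10) ≡ 0 (mod 11); P is on the curve.

Evaluate F(6, 0, 10) term-by-term (mod 11).
  X**3 ↦ 1·216·1·1 = 216
  -3*X**2*Y ↦ -3·36·0·1 = 0
  3*X**2*Z ↦ 3·36·1·10 = 1080
  X*Y*Z ↦ 1·6·0·10 = 0
  -3*X*Z**2 ↦ -3·6·1·100 = -1800
  3*Y**3 ↦ 3·1·0·1 = 0
  2*Y*Z**2 ↦ 2·1·0·100 = 0
  2*Z**3 ↦ 2·1·1·1000 = 2000
Sum: F(6, 0, 10) = (216) + (0) + (1080) + (0) + (-1800) + (0) + (0) + (2000) = 1496.
Reducing mod 11: 1496 ≡ 0 (mod 11).
Since F(a, b, c) ≡ 0 (mod 11), P lies on the curve.


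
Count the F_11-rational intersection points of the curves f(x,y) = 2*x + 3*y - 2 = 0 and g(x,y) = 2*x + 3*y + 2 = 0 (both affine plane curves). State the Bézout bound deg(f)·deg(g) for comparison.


Common zeros: ∅; count = 0; Bézout bound = 1.

deg(f) = 1, deg(g) = 1, so Bézout bound = 1.
Scan x ∈ F_11. For each x, list the y ∈ F_11 with f(x, y) ≡ 0 and those with g(x, y) ≡ 0 (mod 11); the common zeros in that column are the intersection.
  x = 0: f ≡ 0 at y ∈ {8}; g ≡ 0 at y ∈ {3}; common: ∅.
  x = 1: f ≡ 0 at y ∈ {0}; g ≡ 0 at y ∈ {6}; common: ∅.
  x = 2: f ≡ 0 at y ∈ {3}; g ≡ 0 at y ∈ {9}; common: ∅.
  x = 3: f ≡ 0 at y ∈ {6}; g ≡ 0 at y ∈ {1}; common: ∅.
  x = 4: f ≡ 0 at y ∈ {9}; g ≡ 0 at y ∈ {4}; common: ∅.
  x = 5: f ≡ 0 at y ∈ {1}; g ≡ 0 at y ∈ {7}; common: ∅.
  x = 6: f ≡ 0 at y ∈ {4}; g ≡ 0 at y ∈ {10}; common: ∅.
  x = 7: f ≡ 0 at y ∈ {7}; g ≡ 0 at y ∈ {2}; common: ∅.
  x = 8: f ≡ 0 at y ∈ {10}; g ≡ 0 at y ∈ {5}; common: ∅.
  x = 9: f ≡ 0 at y ∈ {2}; g ≡ 0 at y ∈ {8}; common: ∅.
  x = 10: f ≡ 0 at y ∈ {5}; g ≡ 0 at y ∈ {0}; common: ∅.
Collecting: common zeros = ∅, so the count is 0.
Comparison with the Bézout bound: 0 ≤ 1 = deg(f)·deg(g), as expected for curves with no common component (the affine F_11-count falls short of the bound because intersections may lie at infinity, over extension fields, or carry multiplicity).


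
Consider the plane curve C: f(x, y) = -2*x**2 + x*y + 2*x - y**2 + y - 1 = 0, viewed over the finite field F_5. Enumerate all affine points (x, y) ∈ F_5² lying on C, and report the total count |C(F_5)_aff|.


Affine F_5-points: {(1, 1), (2, 0), (2, 3), (3, 1), (3, 3), (4, 0)}; count = 6.

For each of the 25 pairs (x, y) ∈ F_5², evaluate f(x, y) mod 5. Record the zeros.
  x = 0: [0↦4, 1↦4, 2↦2, 3↦3, 4↦2]  zeros at y ∈ ∅
  x = 1: [0↦4, 1↦0, 2↦4, 3↦1, 4↦1]  zeros at y ∈ {1}
  x = 2: [0↦0, 1↦2, 2↦2, 3↦0, 4↦1]  zeros at y ∈ {0, 3}
  x = 3: [0↦2, 1↦0, 2↦1, 3↦0, 4↦2]  zeros at y ∈ {1, 3}
  x = 4: [0↦0, 1↦4, 2↦1, 3↦1, 4↦4]  zeros at y ∈ {0}
Collecting zeros: affine points = {(1, 1), (2, 0), (2, 3), (3, 1), (3, 3), (4, 0)}.
Total count |C(F_5)_aff| = 6.


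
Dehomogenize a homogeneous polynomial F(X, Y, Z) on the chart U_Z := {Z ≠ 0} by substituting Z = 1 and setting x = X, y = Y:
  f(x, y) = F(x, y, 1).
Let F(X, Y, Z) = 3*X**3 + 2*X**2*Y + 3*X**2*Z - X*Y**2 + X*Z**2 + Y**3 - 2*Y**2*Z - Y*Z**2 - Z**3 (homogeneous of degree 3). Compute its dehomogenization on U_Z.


f(x, y) = 3*x**3 + 2*x**2*y + 3*x**2 - x*y**2 + x + y**3 - 2*y**2 - y - 1

On U_Z we set Z = 1. Each monomial c·X^i·Y^j·Z^k in F becomes c·x^i·y^j·1^k = c·x^i·y^j.
Substituting Z = 1: F(X, Y, 1) = 3*x**3 + 2*x**2*y + 3*x**2 - x*y**2 + x + y**3 - 2*y**2 - y - 1.
Note: deg(f) ≤ deg(F) = 3; strict inequality happens when F is divisible by Z (lost terms).


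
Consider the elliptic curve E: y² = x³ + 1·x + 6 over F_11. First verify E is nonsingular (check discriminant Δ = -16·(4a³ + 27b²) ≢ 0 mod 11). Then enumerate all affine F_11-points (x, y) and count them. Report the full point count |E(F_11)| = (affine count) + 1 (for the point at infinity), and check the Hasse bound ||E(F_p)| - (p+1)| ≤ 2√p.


Affine points = {(2, 4), (2, 7), (3, 5), (3, 6), (5, 2), (5, 9), (7, 2), (7, 9), (8, 3), (8, 8), (10, 2), (10, 9)}; affine count = 12; |E(F_11)| = 13.

Discriminant check: Δ ∝ 4a³ + 27b² = 4·1³ + 27·6² = 4·1 + 27·36 ≡ 8 (mod 11). Nonzero ⇒ E is nonsingular.
For each x ∈ F_11, compute rhs = x³ + 1·x + 6 mod 11, then count y ∈ F_11 with y² ≡ rhs.
  x = 0: rhs = 6, matching y values: none (0 points).
  x = 1: rhs = 8, matching y values: none (0 points).
  x = 2: rhs = 5, matching y values: 4, 7 (2 points).
  x = 3: rhs = 3, matching y values: 5, 6 (2 points).
  x = 4: rhs = 8, matching y values: none (0 points).
  x = 5: rhs = 4, matching y values: 2, 9 (2 points).
  x = 6: rhs = 8, matching y values: none (0 points).
  x = 7: rhs = 4, matching y values: 2, 9 (2 points).
  x = 8: rhs = 9, matching y values: 3, 8 (2 points).
  x = 9: rhs = 7, matching y values: none (0 points).
  x = 10: rhs = 4, matching y values: 2, 9 (2 points).
Total affine count: 12.
Full point count |E(F_11)| = 12 + 1 = 13.
Hasse bound: |13 − (11+1)| = |1| = 1 ≤ 2√11 ≈ 6.6332 ✓.


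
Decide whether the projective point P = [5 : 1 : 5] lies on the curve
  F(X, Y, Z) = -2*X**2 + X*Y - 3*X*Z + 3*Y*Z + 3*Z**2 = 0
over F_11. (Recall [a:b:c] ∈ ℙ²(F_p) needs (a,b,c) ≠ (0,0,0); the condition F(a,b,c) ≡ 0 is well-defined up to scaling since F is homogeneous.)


F(5,1,5) ≡ 3 (mod 11); P is NOT on the curve.

Evaluate F(5, 1, 5) term-by-term (mod 11).
  -2*X**2 ↦ -2·25·1·1 = -50
  X*Y ↦ 1·5·1·1 = 5
  -3*X*Z ↦ -3·5·1·5 = -75
  3*Y*Z ↦ 3·1·1·5 = 15
  3*Z**2 ↦ 3·1·1·25 = 75
Sum: F(5, 1, 5) = (-50) + (5) + (-75) + (15) + (75) = -30.
Reducing mod 11: -30 ≡ 3 (mod 11).
Since F(a, b, c) ≡ 3 ≠ 0 (mod 11), P does NOT lie on the curve.


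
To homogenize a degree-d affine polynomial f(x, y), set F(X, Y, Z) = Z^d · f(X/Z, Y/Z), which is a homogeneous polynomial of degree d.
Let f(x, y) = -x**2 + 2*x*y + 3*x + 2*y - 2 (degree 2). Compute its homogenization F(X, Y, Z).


F(X, Y, Z) = -X**2 + 2*X*Y + 3*X*Z + 2*Y*Z - 2*Z**2

deg(f) = 2.
Substitute x = X/Z, y = Y/Z into f, then multiply by Z^2.
  monomial -1·x^2·y^0 ↦ -1·X^2·Y^0·Z^0.
  monomial 2·x^1·y^1 ↦ 2·X^1·Y^1·Z^0.
  monomial 3·x^1·y^0 ↦ 3·X^1·Y^0·Z^1.
  monomial 2·x^0·y^1 ↦ 2·X^0·Y^1·Z^1.
  monomial -2·x^0·y^0 ↦ -2·X^0·Y^0·Z^2.
Collecting: F(X, Y, Z) = -X**2 + 2*X*Y + 3*X*Z + 2*Y*Z - 2*Z**2.


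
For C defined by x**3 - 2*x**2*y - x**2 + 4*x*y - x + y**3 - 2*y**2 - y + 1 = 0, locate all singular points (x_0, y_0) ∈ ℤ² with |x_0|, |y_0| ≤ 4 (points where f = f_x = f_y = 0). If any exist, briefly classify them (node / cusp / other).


Singular points: {(1, 1)}; classification: cusp.

Compute partial derivatives:
  f_x = 3*x**2 - 4*x*y - 2*x + 4*y - 1.
  f_y = -2*x**2 + 4*x + 3*y**2 - 4*y - 1.
Scan x_0 ∈ {−4, ..., 4}. For each x_0, f_y(x_0, y) is a polynomial in y; find its integer roots y ∈ {−4, ..., 4}, then test f_x and f at those candidates.
  x = -4: f_y(-4, y) = 3*y**2 - 4*y - 49; no integer root y with |y| ≤ 4.
  x = -3: f_y(-3, y) = 3*y**2 - 4*y - 31; no integer root y with |y| ≤ 4.
  x = -2: f_y(-2, y) = 3*y**2 - 4*y - 17; no integer root y with |y| ≤ 4.
  x = -1: f_y(-1, y) = 3*y**2 - 4*y - 7; vanishes at y ∈ {-1}. (-1, -1): f_x = -4 ≠ 0.
  x = 0: f_y(0, y) = 3*y**2 - 4*y - 1; no integer root y with |y| ≤ 4.
  x = 1: f_y(1, y) = 3*y**2 - 4*y + 1; vanishes at y ∈ {1}. (1, 1): f_x = 0, f = 0 — SINGULAR.
  x = 2: f_y(2, y) = 3*y**2 - 4*y - 1; no integer root y with |y| ≤ 4.
  x = 3: f_y(3, y) = 3*y**2 - 4*y - 7; vanishes at y ∈ {-1}. (3, -1): f_x = 28 ≠ 0.
  x = 4: f_y(4, y) = 3*y**2 - 4*y - 17; no integer root y with |y| ≤ 4.
Only singular point on the grid: (1, 1).
Classify: substitute x = 1 + u, y = 1 + v and expand: f = u**3 - 2*u**2*v + v**3 + v**2.
No constant or linear terms (consistent with a singular point). Quadratic part: v**2. Cubic part: u**3 - 2*u**2*v + v**3.
The quadratic part v**2 is a perfect square, so there is a single (double) tangent line v = 0, i.e. y = 1. Restricting the cubic part to that line (v = 0) leaves u**3 ≠ 0, so f is not divisible by v and the branch is v² ≈ -u**3 to lowest order — this is a cusp.
Classification: cusp.


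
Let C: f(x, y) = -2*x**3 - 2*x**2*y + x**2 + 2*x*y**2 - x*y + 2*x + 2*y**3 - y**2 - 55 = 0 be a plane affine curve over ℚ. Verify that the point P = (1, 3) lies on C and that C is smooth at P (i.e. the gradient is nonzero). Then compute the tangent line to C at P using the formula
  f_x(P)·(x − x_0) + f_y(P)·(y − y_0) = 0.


Tangent line at P: x + 57*y - 172 = 0.

Step 1: f(1, 3) = 0, so P lies on C.
Step 2: partial derivatives
  f_x(x, y) = -6*x**2 - 4*x*y + 2*x + 2*y**2 - y + 2, f_y(x, y) = -2*x**2 + 4*x*y - x + 6*y**2 - 2*y.
  f_x(P) = 1, f_y(P) = 57 (gradient nonzero, so P is smooth).
Step 3: tangent line at P: 1·(x − 1) + 57·(y − 3) = 0.
Expanding: x + 57*y - 172 = 0.


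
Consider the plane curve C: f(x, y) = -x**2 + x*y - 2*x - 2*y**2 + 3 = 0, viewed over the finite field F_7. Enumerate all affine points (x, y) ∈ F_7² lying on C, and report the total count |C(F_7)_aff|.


Affine F_7-points: {(1, 0), (1, 4), (3, 2), (3, 3), (4, 0), (4, 2), (5, 3)}; count = 7.

For each of the 49 pairs (x, y) ∈ F_7², evaluate f(x, y) mod 7. Record the zeros.
  x = 0: [0↦3, 1↦1, 2↦2, 3↦6, 4↦6, 5↦2, 6↦1]  zeros at y ∈ ∅
  x = 1: [0↦0, 1↦6, 2↦1, 3↦6, 4↦0, 5↦4, 6↦4]  zeros at y ∈ {0, 4}
  x = 2: [0↦2, 1↦2, 2↦5, 3↦4, 4↦6, 5↦4, 6↦5]  zeros at y ∈ ∅
  x = 3: [0↦2, 1↦3, 2↦0, 3↦0, 4↦3, 5↦2, 6↦4]  zeros at y ∈ {2, 3}
  x = 4: [0↦0, 1↦2, 2↦0, 3↦1, 4↦5, 5↦5, 6↦1]  zeros at y ∈ {0, 2}
  x = 5: [0↦3, 1↦6, 2↦5, 3↦0, 4↦5, 5↦6, 6↦3]  zeros at y ∈ {3}
  x = 6: [0↦4, 1↦1, 2↦1, 3↦4, 4↦3, 5↦5, 6↦3]  zeros at y ∈ ∅
Collecting zeros: affine points = {(1, 0), (1, 4), (3, 2), (3, 3), (4, 0), (4, 2), (5, 3)}.
Total count |C(F_7)_aff| = 7.


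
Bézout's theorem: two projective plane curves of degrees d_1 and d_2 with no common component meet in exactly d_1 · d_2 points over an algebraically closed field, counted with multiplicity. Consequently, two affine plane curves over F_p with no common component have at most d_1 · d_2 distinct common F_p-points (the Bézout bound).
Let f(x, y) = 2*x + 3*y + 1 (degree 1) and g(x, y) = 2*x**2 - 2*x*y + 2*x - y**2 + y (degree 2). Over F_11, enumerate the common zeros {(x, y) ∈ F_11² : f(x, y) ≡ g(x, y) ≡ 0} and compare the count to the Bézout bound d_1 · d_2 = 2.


Common zeros: ∅; count = 0; Bézout bound = 2.

deg(f) = 1, deg(g) = 2, so Bézout bound = 2.
Scan x ∈ F_11. For each x, list the y ∈ F_11 with f(x, y) ≡ 0 and those with g(x, y) ≡ 0 (mod 11); the common zeros in that column are the intersection.
  x = 0: f ≡ 0 at y ∈ {7}; g ≡ 0 at y ∈ {0, 1}; common: ∅.
  x = 1: f ≡ 0 at y ∈ {10}; g ≡ 0 at y ∈ ∅; common: ∅.
  x = 2: f ≡ 0 at y ∈ {2}; g ≡ 0 at y ∈ ∅; common: ∅.
  x = 3: f ≡ 0 at y ∈ {5}; g ≡ 0 at y ∈ {3}; common: ∅.
  x = 4: f ≡ 0 at y ∈ {8}; g ≡ 0 at y ∈ {2}; common: ∅.
  x = 5: f ≡ 0 at y ∈ {0}; g ≡ 0 at y ∈ ∅; common: ∅.
  x = 6: f ≡ 0 at y ∈ {3}; g ≡ 0 at y ∈ ∅; common: ∅.
  x = 7: f ≡ 0 at y ∈ {6}; g ≡ 0 at y ∈ {4, 5}; common: ∅.
  x = 8: f ≡ 0 at y ∈ {9}; g ≡ 0 at y ∈ {2, 5}; common: ∅.
  x = 9: f ≡ 0 at y ∈ {1}; g ≡ 0 at y ∈ ∅; common: ∅.
  x = 10: f ≡ 0 at y ∈ {4}; g ≡ 0 at y ∈ {0, 3}; common: ∅.
Collecting: common zeros = ∅, so the count is 0.
Comparison with the Bézout bound: 0 ≤ 2 = deg(f)·deg(g), as expected for curves with no common component (the affine F_11-count falls short of the bound because intersections may lie at infinity, over extension fields, or carry multiplicity).


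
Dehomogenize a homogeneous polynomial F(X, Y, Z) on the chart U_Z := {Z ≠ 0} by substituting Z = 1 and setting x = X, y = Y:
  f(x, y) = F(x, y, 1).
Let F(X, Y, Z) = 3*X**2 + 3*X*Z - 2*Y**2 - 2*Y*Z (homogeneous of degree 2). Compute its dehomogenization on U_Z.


f(x, y) = 3*x**2 + 3*x - 2*y**2 - 2*y

On U_Z we set Z = 1. Each monomial c·X^i·Y^j·Z^k in F becomes c·x^i·y^j·1^k = c·x^i·y^j.
Substituting Z = 1: F(X, Y, 1) = 3*x**2 + 3*x - 2*y**2 - 2*y.
Note: deg(f) ≤ deg(F) = 2; strict inequality happens when F is divisible by Z (lost terms).


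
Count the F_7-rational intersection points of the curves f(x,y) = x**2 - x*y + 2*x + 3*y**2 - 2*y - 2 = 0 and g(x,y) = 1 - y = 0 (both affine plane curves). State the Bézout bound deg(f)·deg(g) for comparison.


Common zeros: ∅; count = 0; Bézout bound = 2.

deg(f) = 2, deg(g) = 1, so Bézout bound = 2.
Scan x ∈ F_7. For each x, list the y ∈ F_7 with f(x, y) ≡ 0 and those with g(x, y) ≡ 0 (mod 7); the common zeros in that column are the intersection.
  x = 0: f ≡ 0 at y ∈ {5}; g ≡ 0 at y ∈ {1}; common: ∅.
  x = 1: f ≡ 0 at y ∈ {2, 6}; g ≡ 0 at y ∈ {1}; common: ∅.
  x = 2: f ≡ 0 at y ∈ {3}; g ≡ 0 at y ∈ {1}; common: ∅.
  x = 3: f ≡ 0 at y ∈ {5, 6}; g ≡ 0 at y ∈ {1}; common: ∅.
  x = 4: f ≡ 0 at y ∈ ∅; g ≡ 0 at y ∈ {1}; common: ∅.
  x = 5: f ≡ 0 at y ∈ ∅; g ≡ 0 at y ∈ {1}; common: ∅.
  x = 6: f ≡ 0 at y ∈ {2, 3}; g ≡ 0 at y ∈ {1}; common: ∅.
Collecting: common zeros = ∅, so the count is 0.
Comparison with the Bézout bound: 0 ≤ 2 = deg(f)·deg(g), as expected for curves with no common component (the affine F_7-count falls short of the bound because intersections may lie at infinity, over extension fields, or carry multiplicity).


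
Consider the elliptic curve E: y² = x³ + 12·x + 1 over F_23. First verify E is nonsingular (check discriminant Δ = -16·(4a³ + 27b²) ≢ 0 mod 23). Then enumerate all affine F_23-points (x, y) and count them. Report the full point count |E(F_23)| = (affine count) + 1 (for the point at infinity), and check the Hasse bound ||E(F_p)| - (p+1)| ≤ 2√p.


Affine points = {(0, 1), (0, 22), (3, 8), (3, 15), (5, 5), (5, 18), (6, 6), (6, 17), (13, 10), (13, 13), (17, 9), (17, 14), (18, 0), (19, 2), (19, 21)}; affine count = 15; |E(F_23)| = 16.

Discriminant check: Δ ∝ 4a³ + 27b² = 4·12³ + 27·1² = 4·1728 + 27·1 ≡ 16 (mod 23). Nonzero ⇒ E is nonsingular.
For each x ∈ F_23, compute rhs = x³ + 12·x + 1 mod 23, then count y ∈ F_23 with y² ≡ rhs.
  x = 0: rhs = 1, matching y values: 1, 22 (2 points).
  x = 1: rhs = 14, matching y values: none (0 points).
  x = 2: rhs = 10, matching y values: none (0 points).
  x = 3: rhs = 18, matching y values: 8, 15 (2 points).
  x = 4: rhs = 21, matching y values: none (0 points).
  x = 5: rhs = 2, matching y values: 5, 18 (2 points).
  x = 6: rhs = 13, matching y values: 6, 17 (2 points).
  x = 7: rhs = 14, matching y values: none (0 points).
  x = 8: rhs = 11, matching y values: none (0 points).
  x = 9: rhs = 10, matching y values: none (0 points).
  x = 10: rhs = 17, matching y values: none (0 points).
  x = 11: rhs = 15, matching y values: none (0 points).
  x = 12: rhs = 10, matching y values: none (0 points).
  x = 13: rhs = 8, matching y values: 10, 13 (2 points).
  x = 14: rhs = 15, matching y values: none (0 points).
  x = 15: rhs = 14, matching y values: none (0 points).
  x = 16: rhs = 11, matching y values: none (0 points).
  x = 17: rhs = 12, matching y values: 9, 14 (2 points).
  x = 18: rhs = 0, matching y values: 0 (1 points).
  x = 19: rhs = 4, matching y values: 2, 21 (2 points).
  x = 20: rhs = 7, matching y values: none (0 points).
  x = 21: rhs = 15, matching y values: none (0 points).
  x = 22: rhs = 11, matching y values: none (0 points).
Total affine count: 15.
Full point count |E(F_23)| = 15 + 1 = 16.
Hasse bound: |16 − (23+1)| = |-8| = 8 ≤ 2√23 ≈ 9.5917 ✓.


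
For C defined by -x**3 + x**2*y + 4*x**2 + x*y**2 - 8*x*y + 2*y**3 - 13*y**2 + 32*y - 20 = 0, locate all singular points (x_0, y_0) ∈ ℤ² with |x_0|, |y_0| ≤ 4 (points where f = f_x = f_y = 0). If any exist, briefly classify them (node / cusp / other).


Singular points: {(2, 2)}; classification: cusp.

Compute partial derivatives:
  f_x = -3*x**2 + 2*x*y + 8*x + y**2 - 8*y.
  f_y = x**2 + 2*x*y - 8*x + 6*y**2 - 26*y + 32.
Scan x_0 ∈ {−4, ..., 4}. For each x_0, f_y(x_0, y) is a polynomial in y; find its integer roots y ∈ {−4, ..., 4}, then test f_x and f at those candidates.
  x = -4: f_y(-4, y) = 6*y**2 - 34*y + 80; no integer root y with |y| ≤ 4.
  x = -3: f_y(-3, y) = 6*y**2 - 32*y + 65; no integer root y with |y| ≤ 4.
  x = -2: f_y(-2, y) = 6*y**2 - 30*y + 52; no integer root y with |y| ≤ 4.
  x = -1: f_y(-1, y) = 6*y**2 - 28*y + 41; no integer root y with |y| ≤ 4.
  x = 0: f_y(0, y) = 6*y**2 - 26*y + 32; no integer root y with |y| ≤ 4.
  x = 1: f_y(1, y) = 6*y**2 - 24*y + 25; no integer root y with |y| ≤ 4.
  x = 2: f_y(2, y) = 6*y**2 - 22*y + 20; vanishes at y ∈ {2}. (2, 2): f_x = 0, f = 0 — SINGULAR.
  x = 3: f_y(3, y) = 6*y**2 - 20*y + 17; no integer root y with |y| ≤ 4.
  x = 4: f_y(4, y) = 6*y**2 - 18*y + 16; no integer root y with |y| ≤ 4.
Only singular point on the grid: (2, 2).
Classify: substitute x = 2 + u, y = 2 + v and expand: f = -u**3 + u**2*v + u*v**2 + 2*v**3 + v**2.
No constant or linear terms (consistent with a singular point). Quadratic part: v**2. Cubic part: -u**3 + u**2*v + u*v**2 + 2*v**3.
The quadratic part v**2 is a perfect square, so there is a single (double) tangent line v = 0, i.e. y = 2. Restricting the cubic part to that line (v = 0) leaves -u**3 ≠ 0, so f is not divisible by v and the branch is v² ≈ u**3 to lowest order — this is a cusp.
Classification: cusp.


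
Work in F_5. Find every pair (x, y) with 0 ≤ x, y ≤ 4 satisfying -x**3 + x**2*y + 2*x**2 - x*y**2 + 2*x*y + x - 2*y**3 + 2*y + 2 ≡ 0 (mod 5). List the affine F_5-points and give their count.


Affine F_5-points: {(0, 2), (1, 4), (2, 1), (2, 2)}; count = 4.

For each of the 25 pairs (x, y) ∈ F_5², evaluate f(x, y) mod 5. Record the zeros.
  x = 0: [0↦2, 1↦2, 2↦0, 3↦4, 4↦2]  zeros at y ∈ {2}
  x = 1: [0↦4, 1↦1, 2↦4, 3↦1, 4↦0]  zeros at y ∈ {4}
  x = 2: [0↦4, 1↦0, 2↦0, 3↦2, 4↦4]  zeros at y ∈ {1, 2}
  x = 3: [0↦1, 1↦3, 2↦2, 3↦1, 4↦3]  zeros at y ∈ ∅
  x = 4: [0↦4, 1↦4, 2↦4, 3↦2, 4↦1]  zeros at y ∈ ∅
Collecting zeros: affine points = {(0, 2), (1, 4), (2, 1), (2, 2)}.
Total count |C(F_5)_aff| = 4.


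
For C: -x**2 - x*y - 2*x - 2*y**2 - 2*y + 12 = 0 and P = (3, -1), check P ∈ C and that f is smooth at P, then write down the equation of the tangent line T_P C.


Tangent line at P: -7*x - y + 20 = 0.

Step 1: f(3, -1) = 0, so P lies on C.
Step 2: partial derivatives
  f_x(x, y) = -2*x - y - 2, f_y(x, y) = -x - 4*y - 2.
  f_x(P) = -7, f_y(P) = -1 (gradient nonzero, so P is smooth).
Step 3: tangent line at P: -7·(x − 3) + -1·(y − -1) = 0.
Expanding: -7*x - y + 20 = 0.


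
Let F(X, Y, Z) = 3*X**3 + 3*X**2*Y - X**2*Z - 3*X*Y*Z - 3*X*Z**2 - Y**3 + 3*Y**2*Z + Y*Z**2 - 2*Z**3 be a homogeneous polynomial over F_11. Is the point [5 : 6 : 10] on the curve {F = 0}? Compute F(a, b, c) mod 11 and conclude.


F(5,6,10) ≡ 4 (mod 11); P is NOT on the curve.

Evaluate F(5, 6, 10) term-by-term (mod 11).
  3*X**3 ↦ 3·125·1·1 = 375
  3*X**2*Y ↦ 3·25·6·1 = 450
  -X**2*Z ↦ -1·25·1·10 = -250
  -3*X*Y*Z ↦ -3·5·6·10 = -900
  -3*X*Z**2 ↦ -3·5·1·100 = -1500
  -Y**3 ↦ -1·1·216·1 = -216
  3*Y**2*Z ↦ 3·1·36·10 = 1080
  Y*Z**2 ↦ 1·1·6·100 = 600
  -2*Z**3 ↦ -2·1·1·1000 = -2000
Sum: F(5, 6, 10) = (375) + (450) + (-250) + (-900) + (-1500) + (-216) + (1080) + (600) + (-2000) = -2361.
Reducing mod 11: -2361 ≡ 4 (mod 11).
Since F(a, b, c) ≡ 4 ≠ 0 (mod 11), P does NOT lie on the curve.


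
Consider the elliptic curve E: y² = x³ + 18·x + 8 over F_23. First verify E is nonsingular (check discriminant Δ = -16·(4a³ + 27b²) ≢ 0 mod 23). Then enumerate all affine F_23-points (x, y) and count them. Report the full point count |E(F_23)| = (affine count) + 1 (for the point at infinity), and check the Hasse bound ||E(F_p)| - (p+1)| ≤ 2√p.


Affine points = {(0, 10), (0, 13), (1, 2), (1, 21), (2, 11), (2, 12), (4, 11), (4, 12), (5, 4), (5, 19), (9, 5), (9, 18), (13, 1), (13, 22), (17, 11), (17, 12), (18, 0), (22, 9), (22, 14)}; affine count = 19; |E(F_23)| = 20.

Discriminant check: Δ ∝ 4a³ + 27b² = 4·18³ + 27·8² = 4·5832 + 27·64 ≡ 9 (mod 23). Nonzero ⇒ E is nonsingular.
For each x ∈ F_23, compute rhs = x³ + 18·x + 8 mod 23, then count y ∈ F_23 with y² ≡ rhs.
  x = 0: rhs = 8, matching y values: 10, 13 (2 points).
  x = 1: rhs = 4, matching y values: 2, 21 (2 points).
  x = 2: rhs = 6, matching y values: 11, 12 (2 points).
  x = 3: rhs = 20, matching y values: none (0 points).
  x = 4: rhs = 6, matching y values: 11, 12 (2 points).
  x = 5: rhs = 16, matching y values: 4, 19 (2 points).
  x = 6: rhs = 10, matching y values: none (0 points).
  x = 7: rhs = 17, matching y values: none (0 points).
  x = 8: rhs = 20, matching y values: none (0 points).
  x = 9: rhs = 2, matching y values: 5, 18 (2 points).
  x = 10: rhs = 15, matching y values: none (0 points).
  x = 11: rhs = 19, matching y values: none (0 points).
  x = 12: rhs = 20, matching y values: none (0 points).
  x = 13: rhs = 1, matching y values: 1, 22 (2 points).
  x = 14: rhs = 14, matching y values: none (0 points).
  x = 15: rhs = 19, matching y values: none (0 points).
  x = 16: rhs = 22, matching y values: none (0 points).
  x = 17: rhs = 6, matching y values: 11, 12 (2 points).
  x = 18: rhs = 0, matching y values: 0 (1 points).
  x = 19: rhs = 10, matching y values: none (0 points).
  x = 20: rhs = 19, matching y values: none (0 points).
  x = 21: rhs = 10, matching y values: none (0 points).
  x = 22: rhs = 12, matching y values: 9, 14 (2 points).
Total affine count: 19.
Full point count |E(F_23)| = 19 + 1 = 20.
Hasse bound: |20 − (23+1)| = |-4| = 4 ≤ 2√23 ≈ 9.5917 ✓.


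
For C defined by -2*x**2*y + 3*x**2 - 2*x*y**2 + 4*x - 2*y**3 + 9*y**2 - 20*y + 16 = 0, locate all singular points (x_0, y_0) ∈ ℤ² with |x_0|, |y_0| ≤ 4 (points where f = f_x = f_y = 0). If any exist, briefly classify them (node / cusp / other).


Singular points: {(-2, 2)}; classification: node.

Compute partial derivatives:
  f_x = -4*x*y + 6*x - 2*y**2 + 4.
  f_y = -2*x**2 - 4*x*y - 6*y**2 + 18*y - 20.
Scan x_0 ∈ {−4, ..., 4}. For each x_0, f_y(x_0, y) is a polynomial in y; find its integer roots y ∈ {−4, ..., 4}, then test f_x and f at those candidates.
  x = -4: f_y(-4, y) = -6*y**2 + 34*y - 52; no integer root y with |y| ≤ 4.
  x = -3: f_y(-3, y) = -6*y**2 + 30*y - 38; no integer root y with |y| ≤ 4.
  x = -2: f_y(-2, y) = -6*y**2 + 26*y - 28; vanishes at y ∈ {2}. (-2, 2): f_x = 0, f = 0 — SINGULAR.
  x = -1: f_y(-1, y) = -6*y**2 + 22*y - 22; no integer root y with |y| ≤ 4.
  x = 0: f_y(0, y) = -6*y**2 + 18*y - 20; no integer root y with |y| ≤ 4.
  x = 1: f_y(1, y) = -6*y**2 + 14*y - 22; no integer root y with |y| ≤ 4.
  x = 2: f_y(2, y) = -6*y**2 + 10*y - 28; no integer root y with |y| ≤ 4.
  x = 3: f_y(3, y) = -6*y**2 + 6*y - 38; no integer root y with |y| ≤ 4.
  x = 4: f_y(4, y) = -6*y**2 + 2*y - 52; no integer root y with |y| ≤ 4.
Only singular point on the grid: (-2, 2).
Classify: substitute x = -2 + u, y = 2 + v and expand: f = -2*u**2*v - u**2 - 2*u*v**2 - 2*v**3 + v**2.
No constant or linear terms (consistent with a singular point). Quadratic part: -u**2 + v**2. Cubic part: -2*u**2*v - 2*u*v**2 - 2*v**3.
The quadratic part v**2 - u**2 = (v − u)(v + u) splits into two distinct linear factors, so there are two distinct tangent lines y − 2 = ±(x − -2) — this is a node (ordinary double point).
Classification: node.


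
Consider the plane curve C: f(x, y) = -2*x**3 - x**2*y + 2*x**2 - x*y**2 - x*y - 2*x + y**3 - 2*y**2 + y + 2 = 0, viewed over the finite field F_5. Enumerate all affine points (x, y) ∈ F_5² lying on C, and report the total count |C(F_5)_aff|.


Affine F_5-points: {(1, 0), (2, 0), (2, 4), (3, 0), (3, 1), (3, 4), (4, 4)}; count = 7.

For each of the 25 pairs (x, y) ∈ F_5², evaluate f(x, y) mod 5. Record the zeros.
  x = 0: [0↦2, 1↦2, 2↦4, 3↦4, 4↦3]  zeros at y ∈ ∅
  x = 1: [0↦0, 1↦2, 2↦4, 3↦2, 4↦2]  zeros at y ∈ {0}
  x = 2: [0↦0, 1↦2, 2↦2, 3↦1, 4↦0]  zeros at y ∈ {0, 4}
  x = 3: [0↦0, 1↦0, 2↦1, 3↦4, 4↦0]  zeros at y ∈ {0, 1, 4}
  x = 4: [0↦3, 1↦4, 2↦4, 3↦4, 4↦0]  zeros at y ∈ {4}
Collecting zeros: affine points = {(1, 0), (2, 0), (2, 4), (3, 0), (3, 1), (3, 4), (4, 4)}.
Total count |C(F_5)_aff| = 7.


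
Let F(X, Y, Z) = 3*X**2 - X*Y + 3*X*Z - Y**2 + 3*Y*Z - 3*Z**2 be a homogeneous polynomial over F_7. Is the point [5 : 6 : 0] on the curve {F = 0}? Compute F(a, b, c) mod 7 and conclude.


F(5,6,0) ≡ 2 (mod 7); P is NOT on the curve.

Evaluate F(5, 6, 0) term-by-term (mod 7).
  3*X**2 ↦ 3·25·1·1 = 75
  -X*Y ↦ -1·5·6·1 = -30
  3*X*Z ↦ 3·5·1·0 = 0
  -Y**2 ↦ -1·1·36·1 = -36
  3*Y*Z ↦ 3·1·6·0 = 0
  -3*Z**2 ↦ -3·1·1·0 = 0
Sum: F(5, 6, 0) = (75) + (-30) + (0) + (-36) + (0) + (0) = 9.
Reducing mod 7: 9 ≡ 2 (mod 7).
Since F(a, b, c) ≡ 2 ≠ 0 (mod 7), P does NOT lie on the curve.


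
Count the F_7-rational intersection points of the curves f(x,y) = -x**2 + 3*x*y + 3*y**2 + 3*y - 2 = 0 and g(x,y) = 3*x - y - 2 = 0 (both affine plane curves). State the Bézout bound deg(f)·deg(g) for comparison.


Common zeros: {(5, 6)}; count = 1; Bézout bound = 2.

deg(f) = 2, deg(g) = 1, so Bézout bound = 2.
Scan x ∈ F_7. For each x, list the y ∈ F_7 with f(x, y) ≡ 0 and those with g(x, y) ≡ 0 (mod 7); the common zeros in that column are the intersection.
  x = 0: f ≡ 0 at y ∈ ∅; g ≡ 0 at y ∈ {5}; common: ∅.
  x = 1: f ≡ 0 at y ∈ {2, 3}; g ≡ 0 at y ∈ {1}; common: ∅.
  x = 2: f ≡ 0 at y ∈ ∅; g ≡ 0 at y ∈ {4}; common: ∅.
  x = 3: f ≡ 0 at y ∈ ∅; g ≡ 0 at y ∈ {0}; common: ∅.
  x = 4: f ≡ 0 at y ∈ {1}; g ≡ 0 at y ∈ {3}; common: ∅.
  x = 5: f ≡ 0 at y ∈ {2, 6}; g ≡ 0 at y ∈ {6}; common: {6}.
  x = 6: f ≡ 0 at y ∈ {1, 6}; g ≡ 0 at y ∈ {2}; common: ∅.
Collecting: common zeros = {(5, 6)}, so the count is 1.
Comparison with the Bézout bound: 1 ≤ 2 = deg(f)·deg(g), as expected for curves with no common component (the affine F_7-count falls short of the bound because intersections may lie at infinity, over extension fields, or carry multiplicity).


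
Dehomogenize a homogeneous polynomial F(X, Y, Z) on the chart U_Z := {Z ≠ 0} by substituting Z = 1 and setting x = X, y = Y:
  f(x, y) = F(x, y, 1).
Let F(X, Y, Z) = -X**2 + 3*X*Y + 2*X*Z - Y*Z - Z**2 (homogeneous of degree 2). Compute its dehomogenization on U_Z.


f(x, y) = -x**2 + 3*x*y + 2*x - y - 1

On U_Z we set Z = 1. Each monomial c·X^i·Y^j·Z^k in F becomes c·x^i·y^j·1^k = c·x^i·y^j.
Substituting Z = 1: F(X, Y, 1) = -x**2 + 3*x*y + 2*x - y - 1.
Note: deg(f) ≤ deg(F) = 2; strict inequality happens when F is divisible by Z (lost terms).


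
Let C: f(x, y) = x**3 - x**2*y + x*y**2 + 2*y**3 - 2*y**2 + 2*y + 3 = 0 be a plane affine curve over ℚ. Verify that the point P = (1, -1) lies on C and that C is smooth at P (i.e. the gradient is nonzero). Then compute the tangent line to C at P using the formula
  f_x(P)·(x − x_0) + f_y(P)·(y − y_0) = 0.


Tangent line at P: 6*x + 9*y + 3 = 0.

Step 1: f(1, -1) = 0, so P lies on C.
Step 2: partial derivatives
  f_x(x, y) = 3*x**2 - 2*x*y + y**2, f_y(x, y) = -x**2 + 2*x*y + 6*y**2 - 4*y + 2.
  f_x(P) = 6, f_y(P) = 9 (gradient nonzero, so P is smooth).
Step 3: tangent line at P: 6·(x − 1) + 9·(y − -1) = 0.
Expanding: 6*x + 9*y + 3 = 0.


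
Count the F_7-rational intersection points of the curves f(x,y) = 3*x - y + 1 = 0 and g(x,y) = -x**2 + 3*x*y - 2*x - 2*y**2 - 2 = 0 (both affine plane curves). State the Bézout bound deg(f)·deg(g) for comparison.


Common zeros: ∅; count = 0; Bézout bound = 2.

deg(f) = 1, deg(g) = 2, so Bézout bound = 2.
Scan x ∈ F_7. For each x, list the y ∈ F_7 with f(x, y) ≡ 0 and those with g(x, y) ≡ 0 (mod 7); the common zeros in that column are the intersection.
  x = 0: f ≡ 0 at y ∈ {1}; g ≡ 0 at y ∈ ∅; common: ∅.
  x = 1: f ≡ 0 at y ∈ {4}; g ≡ 0 at y ∈ {2, 3}; common: ∅.
  x = 2: f ≡ 0 at y ∈ {0}; g ≡ 0 at y ∈ ∅; common: ∅.
  x = 3: f ≡ 0 at y ∈ {3}; g ≡ 0 at y ∈ {2, 6}; common: ∅.
  x = 4: f ≡ 0 at y ∈ {6}; g ≡ 0 at y ∈ ∅; common: ∅.
  x = 5: f ≡ 0 at y ∈ {2}; g ≡ 0 at y ∈ ∅; common: ∅.
  x = 6: f ≡ 0 at y ∈ {5}; g ≡ 0 at y ∈ {3, 6}; common: ∅.
Collecting: common zeros = ∅, so the count is 0.
Comparison with the Bézout bound: 0 ≤ 2 = deg(f)·deg(g), as expected for curves with no common component (the affine F_7-count falls short of the bound because intersections may lie at infinity, over extension fields, or carry multiplicity).


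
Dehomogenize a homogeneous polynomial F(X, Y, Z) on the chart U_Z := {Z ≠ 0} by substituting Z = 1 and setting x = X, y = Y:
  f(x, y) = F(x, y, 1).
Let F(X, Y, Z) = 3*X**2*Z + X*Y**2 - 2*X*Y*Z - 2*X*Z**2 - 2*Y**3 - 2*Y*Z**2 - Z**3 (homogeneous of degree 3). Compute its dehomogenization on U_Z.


f(x, y) = 3*x**2 + x*y**2 - 2*x*y - 2*x - 2*y**3 - 2*y - 1

On U_Z we set Z = 1. Each monomial c·X^i·Y^j·Z^k in F becomes c·x^i·y^j·1^k = c·x^i·y^j.
Substituting Z = 1: F(X, Y, 1) = 3*x**2 + x*y**2 - 2*x*y - 2*x - 2*y**3 - 2*y - 1.
Note: deg(f) ≤ deg(F) = 3; strict inequality happens when F is divisible by Z (lost terms).


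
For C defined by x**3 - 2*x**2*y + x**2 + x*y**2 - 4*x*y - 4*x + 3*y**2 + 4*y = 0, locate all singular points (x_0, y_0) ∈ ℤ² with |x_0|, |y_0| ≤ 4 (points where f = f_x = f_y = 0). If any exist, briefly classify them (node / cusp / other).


Singular points: {(-2, -2)}; classification: node.

Compute partial derivatives:
  f_x = 3*x**2 - 4*x*y + 2*x + y**2 - 4*y - 4.
  f_y = -2*x**2 + 2*x*y - 4*x + 6*y + 4.
Scan x_0 ∈ {−4, ..., 4}. For each x_0, f_y(x_0, y) is a polynomial in y; find its integer roots y ∈ {−4, ..., 4}, then test f_x and f at those candidates.
  x = -4: f_y(-4, y) = -2*y - 12; no integer root y with |y| ≤ 4.
  x = -3: f_y(-3, y) = -2; no integer root y with |y| ≤ 4.
  x = -2: f_y(-2, y) = 2*y + 4; vanishes at y ∈ {-2}. (-2, -2): f_x = 0, f = 0 — SINGULAR.
  x = -1: f_y(-1, y) = 4*y + 6; no integer root y with |y| ≤ 4.
  x = 0: f_y(0, y) = 6*y + 4; no integer root y with |y| ≤ 4.
  x = 1: f_y(1, y) = 8*y - 2; no integer root y with |y| ≤ 4.
  x = 2: f_y(2, y) = 10*y - 12; no integer root y with |y| ≤ 4.
  x = 3: f_y(3, y) = 12*y - 26; no integer root y with |y| ≤ 4.
  x = 4: f_y(4, y) = 14*y - 44; no integer root y with |y| ≤ 4.
Only singular point on the grid: (-2, -2).
Classify: substitute x = -2 + u, y = -2 + v and expand: f = u**3 - 2*u**2*v - u**2 + u*v**2 + v**2.
No constant or linear terms (consistent with a singular point). Quadratic part: -u**2 + v**2. Cubic part: u**3 - 2*u**2*v + u*v**2.
The quadratic part v**2 - u**2 = (v − u)(v + u) splits into two distinct linear factors, so there are two distinct tangent lines y − -2 = ±(x − -2) — this is a node (ordinary double point).
Classification: node.


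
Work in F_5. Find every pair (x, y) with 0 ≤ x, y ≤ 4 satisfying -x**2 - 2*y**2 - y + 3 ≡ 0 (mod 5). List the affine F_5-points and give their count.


Affine F_5-points: {(0, 1)}; count = 1.

For each of the 25 pairs (x, y) ∈ F_5², evaluate f(x, y) mod 5. Record the zeros.
  x = 0: [0↦3, 1↦0, 2↦3, 3↦2, 4↦2]  zeros at y ∈ {1}
  x = 1: [0↦2, 1↦4, 2↦2, 3↦1, 4↦1]  zeros at y ∈ ∅
  x = 2: [0↦4, 1↦1, 2↦4, 3↦3, 4↦3]  zeros at y ∈ ∅
  x = 3: [0↦4, 1↦1, 2↦4, 3↦3, 4↦3]  zeros at y ∈ ∅
  x = 4: [0↦2, 1↦4, 2↦2, 3↦1, 4↦1]  zeros at y ∈ ∅
Collecting zeros: affine points = {(0, 1)}.
Total count |C(F_5)_aff| = 1.


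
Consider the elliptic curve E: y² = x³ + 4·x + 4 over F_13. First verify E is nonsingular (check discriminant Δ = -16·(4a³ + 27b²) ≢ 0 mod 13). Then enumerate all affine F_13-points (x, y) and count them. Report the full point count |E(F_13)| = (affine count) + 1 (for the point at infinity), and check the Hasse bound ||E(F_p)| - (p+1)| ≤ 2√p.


Affine points = {(0, 2), (0, 11), (1, 3), (1, 10), (3, 2), (3, 11), (6, 6), (6, 7), (10, 2), (10, 11), (11, 1), (11, 12), (12, 5), (12, 8)}; affine count = 14; |E(F_13)| = 15.

Discriminant check: Δ ∝ 4a³ + 27b² = 4·4³ + 27·4² = 4·64 + 27·16 ≡ 12 (mod 13). Nonzero ⇒ E is nonsingular.
For each x ∈ F_13, compute rhs = x³ + 4·x + 4 mod 13, then count y ∈ F_13 with y² ≡ rhs.
  x = 0: rhs = 4, matching y values: 2, 11 (2 points).
  x = 1: rhs = 9, matching y values: 3, 10 (2 points).
  x = 2: rhs = 7, matching y values: none (0 points).
  x = 3: rhs = 4, matching y values: 2, 11 (2 points).
  x = 4: rhs = 6, matching y values: none (0 points).
  x = 5: rhs = 6, matching y values: none (0 points).
  x = 6: rhs = 10, matching y values: 6, 7 (2 points).
  x = 7: rhs = 11, matching y values: none (0 points).
  x = 8: rhs = 2, matching y values: none (0 points).
  x = 9: rhs = 2, matching y values: none (0 points).
  x = 10: rhs = 4, matching y values: 2, 11 (2 points).
  x = 11: rhs = 1, matching y values: 1, 12 (2 points).
  x = 12: rhs = 12, matching y values: 5, 8 (2 points).
Total affine count: 14.
Full point count |E(F_13)| = 14 + 1 = 15.
Hasse bound: |15 − (13+1)| = |1| = 1 ≤ 2√13 ≈ 7.2111 ✓.


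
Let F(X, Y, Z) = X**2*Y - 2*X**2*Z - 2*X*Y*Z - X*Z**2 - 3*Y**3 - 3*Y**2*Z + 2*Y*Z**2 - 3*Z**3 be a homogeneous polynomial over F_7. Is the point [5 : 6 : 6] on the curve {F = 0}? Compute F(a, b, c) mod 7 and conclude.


F(5,6,6) ≡ 3 (mod 7); P is NOT on the curve.

Evaluate F(5, 6, 6) term-by-term (mod 7).
  X**2*Y ↦ 1·25·6·1 = 150
  -2*X**2*Z ↦ -2·25·1·6 = -300
  -2*X*Y*Z ↦ -2·5·6·6 = -360
  -X*Z**2 ↦ -1·5·1·36 = -180
  -3*Y**3 ↦ -3·1·216·1 = -648
  -3*Y**2*Z ↦ -3·1·36·6 = -648
  2*Y*Z**2 ↦ 2·1·6·36 = 432
  -3*Z**3 ↦ -3·1·1·216 = -648
Sum: F(5, 6, 6) = (150) + (-300) + (-360) + (-180) + (-648) + (-648) + (432) + (-648) = -2202.
Reducing mod 7: -2202 ≡ 3 (mod 7).
Since F(a, b, c) ≡ 3 ≠ 0 (mod 7), P does NOT lie on the curve.


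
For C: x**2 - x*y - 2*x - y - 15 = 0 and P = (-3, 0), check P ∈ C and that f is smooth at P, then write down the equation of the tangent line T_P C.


Tangent line at P: -8*x + 2*y - 24 = 0.

Step 1: f(-3, 0) = 0, so P lies on C.
Step 2: partial derivatives
  f_x(x, y) = 2*x - y - 2, f_y(x, y) = -x - 1.
  f_x(P) = -8, f_y(P) = 2 (gradient nonzero, so P is smooth).
Step 3: tangent line at P: -8·(x − -3) + 2·(y − 0) = 0.
Expanding: -8*x + 2*y - 24 = 0.


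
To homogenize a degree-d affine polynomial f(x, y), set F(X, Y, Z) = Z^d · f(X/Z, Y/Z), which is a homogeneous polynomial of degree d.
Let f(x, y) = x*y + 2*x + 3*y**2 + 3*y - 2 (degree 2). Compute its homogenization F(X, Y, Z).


F(X, Y, Z) = X*Y + 2*X*Z + 3*Y**2 + 3*Y*Z - 2*Z**2

deg(f) = 2.
Substitute x = X/Z, y = Y/Z into f, then multiply by Z^2.
  monomial 1·x^1·y^1 ↦ 1·X^1·Y^1·Z^0.
  monomial 2·x^1·y^0 ↦ 2·X^1·Y^0·Z^1.
  monomial 3·x^0·y^2 ↦ 3·X^0·Y^2·Z^0.
  monomial 3·x^0·y^1 ↦ 3·X^0·Y^1·Z^1.
  monomial -2·x^0·y^0 ↦ -2·X^0·Y^0·Z^2.
Collecting: F(X, Y, Z) = X*Y + 2*X*Z + 3*Y**2 + 3*Y*Z - 2*Z**2.


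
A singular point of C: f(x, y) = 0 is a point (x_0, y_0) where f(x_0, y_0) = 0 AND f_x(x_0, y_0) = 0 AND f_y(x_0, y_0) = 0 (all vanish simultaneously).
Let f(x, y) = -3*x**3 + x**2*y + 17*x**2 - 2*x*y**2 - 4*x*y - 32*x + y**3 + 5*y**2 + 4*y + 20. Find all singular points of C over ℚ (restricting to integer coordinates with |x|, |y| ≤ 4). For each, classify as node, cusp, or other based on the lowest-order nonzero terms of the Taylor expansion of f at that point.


Singular points: {(2, 0)}; classification: node.

Compute partial derivatives:
  f_x = -9*x**2 + 2*x*y + 34*x - 2*y**2 - 4*y - 32.
  f_y = x**2 - 4*x*y - 4*x + 3*y**2 + 10*y + 4.
Scan x_0 ∈ {−4, ..., 4}. For each x_0, f_y(x_0, y) is a polynomial in y; find its integer roots y ∈ {−4, ..., 4}, then test f_x and f at those candidates.
  x = -4: f_y(-4, y) = 3*y**2 + 26*y + 36; no integer root y with |y| ≤ 4.
  x = -3: f_y(-3, y) = 3*y**2 + 22*y + 25; no integer root y with |y| ≤ 4.
  x = -2: f_y(-2, y) = 3*y**2 + 18*y + 16; no integer root y with |y| ≤ 4.
  x = -1: f_y(-1, y) = 3*y**2 + 14*y + 9; no integer root y with |y| ≤ 4.
  x = 0: f_y(0, y) = 3*y**2 + 10*y + 4; no integer root y with |y| ≤ 4.
  x = 1: f_y(1, y) = 3*y**2 + 6*y + 1; no integer root y with |y| ≤ 4.
  x = 2: f_y(2, y) = 3*y**2 + 2*y; vanishes at y ∈ {0}. (2, 0): f_x = 0, f = 0 — SINGULAR.
  x = 3: f_y(3, y) = 3*y**2 - 2*y + 1; no integer root y with |y| ≤ 4.
  x = 4: f_y(4, y) = 3*y**2 - 6*y + 4; no integer root y with |y| ≤ 4.
Only singular point on the grid: (2, 0).
Classify: substitute x = 2 + u, y = 0 + v and expand: f = -3*u**3 + u**2*v - u**2 - 2*u*v**2 + v**3 + v**2.
No constant or linear terms (consistent with a singular point). Quadratic part: -u**2 + v**2. Cubic part: -3*u**3 + u**2*v - 2*u*v**2 + v**3.
The quadratic part v**2 - u**2 = (v − u)(v + u) splits into two distinct linear factors, so there are two distinct tangent lines y − 0 = ±(x − 2) — this is a node (ordinary double point).
Classification: node.


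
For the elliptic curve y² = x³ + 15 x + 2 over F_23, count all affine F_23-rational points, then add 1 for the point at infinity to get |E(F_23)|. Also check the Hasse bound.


Affine points = {(0, 5), (0, 18), (1, 8), (1, 15), (5, 8), (5, 15), (6, 3), (6, 20), (7, 6), (7, 17), (8, 6), (8, 17), (10, 5), (10, 18), (11, 7), (11, 16), (12, 1), (12, 22), (13, 5), (13, 18), (14, 9), (14, 14), (17, 8), (17, 15), (18, 3), (18, 20), (19, 4), (19, 19), (22, 3), (22, 20)}; affine count = 30; |E(F_23)| = 31.

Discriminant check: Δ ∝ 4a³ + 27b² = 4·15³ + 27·2² = 4·3375 + 27·4 ≡ 15 (mod 23). Nonzero ⇒ E is nonsingular.
For each x ∈ F_23, compute rhs = x³ + 15·x + 2 mod 23, then count y ∈ F_23 with y² ≡ rhs.
  x = 0: rhs = 2, matching y values: 5, 18 (2 points).
  x = 1: rhs = 18, matching y values: 8, 15 (2 points).
  x = 2: rhs = 17, matching y values: none (0 points).
  x = 3: rhs = 5, matching y values: none (0 points).
  x = 4: rhs = 11, matching y values: none (0 points).
  x = 5: rhs = 18, matching y values: 8, 15 (2 points).
  x = 6: rhs = 9, matching y values: 3, 20 (2 points).
  x = 7: rhs = 13, matching y values: 6, 17 (2 points).
  x = 8: rhs = 13, matching y values: 6, 17 (2 points).
  x = 9: rhs = 15, matching y values: none (0 points).
  x = 10: rhs = 2, matching y values: 5, 18 (2 points).
  x = 11: rhs = 3, matching y values: 7, 16 (2 points).
  x = 12: rhs = 1, matching y values: 1, 22 (2 points).
  x = 13: rhs = 2, matching y values: 5, 18 (2 points).
  x = 14: rhs = 12, matching y values: 9, 14 (2 points).
  x = 15: rhs = 14, matching y values: none (0 points).
  x = 16: rhs = 14, matching y values: none (0 points).
  x = 17: rhs = 18, matching y values: 8, 15 (2 points).
  x = 18: rhs = 9, matching y values: 3, 20 (2 points).
  x = 19: rhs = 16, matching y values: 4, 19 (2 points).
  x = 20: rhs = 22, matching y values: none (0 points).
  x = 21: rhs = 10, matching y values: none (0 points).
  x = 22: rhs = 9, matching y values: 3, 20 (2 points).
Total affine count: 30.
Full point count |E(F_23)| = 30 + 1 = 31.
Hasse bound: |31 − (23+1)| = |7| = 7 ≤ 2√23 ≈ 9.5917 ✓.
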